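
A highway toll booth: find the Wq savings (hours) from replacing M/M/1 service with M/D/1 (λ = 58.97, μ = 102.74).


ρ = 58.97/102.74 = 0.5740
Wq(M/M/1) = ρ/(μ−λ) = 0.5740/43.77 = 0.01311 hr
Wq(M/D/1) = ρ/(2(μ−λ)) = 0.006557 hr
Savings = 0.01311 − 0.006557 = 0.006557 hr

Final: 0.006557 hr


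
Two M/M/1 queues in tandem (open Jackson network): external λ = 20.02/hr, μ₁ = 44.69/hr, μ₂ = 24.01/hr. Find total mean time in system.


Each node sees arrival rate λ = 20.02/hr (tandem ⇒ throughput preserved).
W₁ = 1/(μ₁−λ) = 1/(44.69−20.02) = 0.04054 hr
W₂ = 1/(μ₂−λ) = 1/(24.01−20.02) = 0.25063 hr
W_total = W₁ + W₂ = 0.04054 + 0.25063 = 0.29116 hr

Final: 0.29116 hr


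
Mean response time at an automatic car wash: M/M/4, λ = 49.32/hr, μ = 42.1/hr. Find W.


a = 1.1715; ρ = 0.2929; P₀ = 0.308962
Lq = P₀·a^c·ρ/(c!(1−ρ)²) = 0.01420
Wq = Lq/λ = 0.01420/49.32 = 0.0002880 hr
W = Wq + 1/μ = 0.0002880 + 0.02375 = 0.02404 hr

Final: 0.02404 hr


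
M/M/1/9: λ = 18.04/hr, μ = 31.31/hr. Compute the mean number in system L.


ρ = 18.04/31.31 = 0.5762
L = ρ[1 − (K+1)ρ^K + Kρ^(K+1)] / [(1−ρ)(1−ρ^(K+1))]
Numerator: 0.5762·(1 − 10·0.006998 + 9·0.004032) = 0.556761
Denominator: (0.4238)·(0.995968) = 0.422117
L = 0.556761/0.422117 = 1.3190

Final: 1.3190


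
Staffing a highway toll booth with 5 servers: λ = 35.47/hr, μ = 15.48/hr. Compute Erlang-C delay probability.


a = λ/μ = 2.2913; ρ = a/5 = 0.4583
P₀ = 0.099585 (from M/M/c formula)
C(c,a) = [a^c/(c!(1−ρ))]·P₀ = [63.16131/(120·0.5417)]·0.099585
= 0.97160·0.099585 = 0.096757

Final: 0.096757


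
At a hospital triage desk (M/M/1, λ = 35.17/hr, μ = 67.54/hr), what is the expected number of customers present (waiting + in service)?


ρ = λ/μ = 35.17/67.54 = 0.5207
L = ρ/(1−ρ) = 0.5207/(1 − 0.5207) = 0.5207/0.4793 = 1.0865

Final: 1.0865


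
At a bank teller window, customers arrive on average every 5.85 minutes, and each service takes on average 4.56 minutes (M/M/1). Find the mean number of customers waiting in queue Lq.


λ = 60/5.85 = 10.2564 /hr
μ = 60/4.56 = 13.1579 /hr
ρ = λ/μ = 10.2564/13.1579 = 0.7795
Lq = ρ²/(1−ρ) = 0.6076/0.2205 = 2.7554

Final: 2.7554


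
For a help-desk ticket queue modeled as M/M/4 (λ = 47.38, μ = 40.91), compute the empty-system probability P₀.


a = λ/μ = 47.38/40.91 = 1.1582; ρ = a/c = 0.2895
Σ_{k=0}^{3} a^k/k! (terms k=0..3) = 1.00000 + 1.15815 + 0.67066 + 0.25891 = 3.08772
Tail: a^4/(4!(1−ρ)) = 1.79913/(24·0.7105) = 0.10551
P₀ = 1/(3.08772 + 0.10551) = 1/3.19323 = 0.313162

Final: 0.313162


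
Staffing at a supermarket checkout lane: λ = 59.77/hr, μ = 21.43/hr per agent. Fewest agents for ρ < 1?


Stability requires cμ > λ ⇔ c > λ/μ.
λ/μ = 59.77/21.43 = 2.7891
Minimum integer c = ⌊2.7891⌋ + 1 = 3
Check: 3·21.43 = 64.29 > 59.77, while 2·21.43 = 42.86 ≤ 59.77

Final: 3 servers


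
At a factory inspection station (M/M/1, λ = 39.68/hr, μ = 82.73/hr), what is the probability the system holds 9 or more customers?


ρ = 39.68/82.73 = 0.4796
P(N ≥ n) = ρ^n = 0.4796^9 = 0.001343

Final: 0.001343


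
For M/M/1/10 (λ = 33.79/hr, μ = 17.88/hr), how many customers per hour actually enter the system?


ρ = 1.8898; P_K = (1−ρ)ρ^10/(1−ρ^11) = 0.471279
λ_eff = λ(1 − P_K) = 33.79·(1 − 0.471279) = 33.79·0.528721 = 17.8655 /hr

Final: 17.8655 /hr


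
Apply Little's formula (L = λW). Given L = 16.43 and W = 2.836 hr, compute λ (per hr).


λ = L/W = 16.43/2.836 = 5.7934 /hr

Final: 5.7934 /hr


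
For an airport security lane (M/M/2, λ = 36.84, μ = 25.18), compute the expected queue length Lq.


a = λ/μ = 1.4631; ρ = a/2 = 0.7315
P₀ = 0.155046
Lq = P₀·a^c·ρ / (c!·(1−ρ)²) = 0.155046·2.14056·0.7315/(2·0.07207)
= 1.68426

Final: 1.68426


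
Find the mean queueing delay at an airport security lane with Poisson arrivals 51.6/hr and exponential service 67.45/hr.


ρ = 51.6/67.45 = 0.7650
Wq = ρ/(μ−λ) = 0.7650/(67.45 − 51.6) = 0.7650/15.85 = 0.04827 hr

Final: 0.04827 hr


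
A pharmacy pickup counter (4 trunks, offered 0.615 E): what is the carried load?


B(4,0.615) = 0.003224 (Erlang-B)
Carried load = a(1 − B) = 0.615·(1 − 0.003224) = 0.615·0.996776 = 0.6130 E

Final: 0.6130 Erlangs


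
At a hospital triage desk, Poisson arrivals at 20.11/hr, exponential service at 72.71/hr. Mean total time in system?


W = 1/(μ−λ) = 1/(72.71 − 20.11) = 1/52.60 = 0.01901 hr

Final: 0.01901 hr


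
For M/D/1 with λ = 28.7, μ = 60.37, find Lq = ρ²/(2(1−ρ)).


ρ = 28.7/60.37 = 0.4754
M/D/1: Lq = ρ²/(2(1−ρ)) = 0.2260/(2·0.5246) = 0.21541

Final: 0.21541


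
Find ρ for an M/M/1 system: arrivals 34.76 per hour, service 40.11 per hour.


ρ = λ/μ = 34.76/40.11 = 0.8666

Final: 0.8666


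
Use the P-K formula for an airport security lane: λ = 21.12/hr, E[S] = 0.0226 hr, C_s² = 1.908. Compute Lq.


ρ = λ·E[S] = 21.12·0.0226 = 0.4773
Lq = ρ²(1+C_s²)/(2(1−ρ)) = 0.2278·(1+1.908)/(2·0.5227)
= 0.2278·2.9080/1.0454 = 0.63376

Final: 0.63376


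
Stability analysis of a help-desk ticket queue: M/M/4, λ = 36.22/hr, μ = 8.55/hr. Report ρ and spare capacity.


Total capacity cμ = 4·8.55 = 34.20/hr
ρ = λ/(cμ) = 36.22/34.20 = 1.0591
Stable ⇔ ρ < 1: NO
Spare capacity = cμ − λ = 34.20 − 36.22 = -2.02/hr

Final: ρ = 1.0591; unstable; margin = -2.02/hr


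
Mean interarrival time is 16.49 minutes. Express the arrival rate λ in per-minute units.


λ = 1/(interarrival time) in consistent units.
1 minute = 1 min, so λ = 1/16.49 = 0.06064 per minute

Final: 0.06064 /min


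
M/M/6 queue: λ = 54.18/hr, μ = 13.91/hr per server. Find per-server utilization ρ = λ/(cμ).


ρ = λ/(cμ) = 54.18/(6·13.91) = 54.18/83.46 = 0.6492

Final: 0.6492


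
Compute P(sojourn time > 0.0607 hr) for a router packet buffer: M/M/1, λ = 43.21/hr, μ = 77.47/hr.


W ~ Exponential(μ−λ) for M/M/1.
μ − λ = 77.47 − 43.21 = 34.2600
P(W > t) = e^{−(μ−λ)t} = e^{−2.0796} = 0.124982

Final: 0.124982


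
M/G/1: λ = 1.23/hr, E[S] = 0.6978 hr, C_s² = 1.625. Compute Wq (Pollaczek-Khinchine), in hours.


ρ = λ·E[S] = 1.23·0.6978 = 0.8583
E[S²] = E[S]²(1+C_s²) = 0.6978²·(1+1.625) = 1.278178
Wq = λ·E[S²]/(2(1−ρ)) = 1.23·1.278178/(2·0.1417) = 5.54725 hr

Final: 5.54725 hr


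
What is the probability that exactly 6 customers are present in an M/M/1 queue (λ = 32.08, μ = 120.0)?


ρ = 32.08/120.0 = 0.2673
P_n = (1−ρ)·ρ^n = (1 − 0.2673)·0.2673^6 = 0.7327·0.0003650 = 0.0002674

Final: 0.0002674


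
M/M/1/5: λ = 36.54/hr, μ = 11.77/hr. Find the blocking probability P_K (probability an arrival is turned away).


ρ = λ/μ = 36.54/11.77 = 3.1045
P_K = (1−ρ)ρ^K/(1−ρ^(K+1)) = (-2.1045·288.376855)/(1 − 895.266803)
= -606.889948/-894.266803 = 0.678645

Final: 0.678645


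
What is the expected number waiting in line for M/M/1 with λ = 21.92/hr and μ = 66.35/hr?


ρ = 21.92/66.35 = 0.3304
Lq = ρ²/(1−ρ) = 0.1091/0.6696 = 0.1630

Final: 0.1630


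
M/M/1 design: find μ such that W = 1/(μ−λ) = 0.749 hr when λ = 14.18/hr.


W = 1/(μ−λ) ⇒ μ − λ = 1/W = 1/0.749 = 1.3351
μ = λ + 1/W = 14.18 + 1.3351 = 15.5151 per hr

Final: 15.5151 /hr


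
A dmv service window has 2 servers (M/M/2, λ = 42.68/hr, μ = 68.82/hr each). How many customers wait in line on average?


a = λ/μ = 0.6202; ρ = a/2 = 0.3101
P₀ = 0.526619
Lq = P₀·a^c·ρ / (c!·(1−ρ)²) = 0.526619·0.38461·0.3101/(2·0.47598)
= 0.06597

Final: 0.06597


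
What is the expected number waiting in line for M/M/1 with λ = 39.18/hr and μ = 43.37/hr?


ρ = 39.18/43.37 = 0.9034
Lq = ρ²/(1−ρ) = 0.8161/0.09661 = 8.4474

Final: 8.4474


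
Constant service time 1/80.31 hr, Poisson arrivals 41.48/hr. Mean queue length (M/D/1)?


ρ = 41.48/80.31 = 0.5165
M/D/1: Lq = ρ²/(2(1−ρ)) = 0.2668/(2·0.4835) = 0.27587

Final: 0.27587


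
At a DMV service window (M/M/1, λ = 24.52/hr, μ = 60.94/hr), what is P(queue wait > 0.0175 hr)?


ρ = 24.52/60.94 = 0.4024
P(Wq > t) = ρ·e^{−(μ−λ)t} = 0.4024·e^{−0.6374}
= 0.4024·0.528692 = 0.212726

Final: 0.212726


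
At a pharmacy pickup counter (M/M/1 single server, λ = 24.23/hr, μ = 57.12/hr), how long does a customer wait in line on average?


ρ = 24.23/57.12 = 0.4242
Wq = ρ/(μ−λ) = 0.4242/(57.12 − 24.23) = 0.4242/32.89 = 0.01290 hr

Final: 0.01290 hr


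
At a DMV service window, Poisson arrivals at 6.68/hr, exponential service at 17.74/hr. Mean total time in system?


W = 1/(μ−λ) = 1/(17.74 − 6.68) = 1/11.06 = 0.09042 hr

Final: 0.09042 hr


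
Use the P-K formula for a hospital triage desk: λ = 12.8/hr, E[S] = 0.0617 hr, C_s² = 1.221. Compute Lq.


ρ = λ·E[S] = 12.8·0.0617 = 0.7898
Lq = ρ²(1+C_s²)/(2(1−ρ)) = 0.6237·(1+1.221)/(2·0.2102)
= 0.6237·2.2210/0.4205 = 3.29453

Final: 3.29453


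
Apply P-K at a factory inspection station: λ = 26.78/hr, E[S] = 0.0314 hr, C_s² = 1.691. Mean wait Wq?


ρ = λ·E[S] = 26.78·0.0314 = 0.8409
E[S²] = E[S]²(1+C_s²) = 0.0314²·(1+1.691) = 0.002653
Wq = λ·E[S²]/(2(1−ρ)) = 26.78·0.002653/(2·0.1591) = 0.22329 hr

Final: 0.22329 hr


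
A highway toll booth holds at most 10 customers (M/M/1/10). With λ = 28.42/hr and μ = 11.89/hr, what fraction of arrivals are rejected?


ρ = λ/μ = 28.42/11.89 = 2.3902
P_K = (1−ρ)ρ^K/(1−ρ^(K+1)) = (-1.3902·6087.264737)/(1 − 14550.047419)
= -8462.782682/-14549.047419 = 0.581673

Final: 0.581673


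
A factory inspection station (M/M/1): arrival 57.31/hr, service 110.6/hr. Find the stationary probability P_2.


ρ = 57.31/110.6 = 0.5182
P_n = (1−ρ)·ρ^n = (1 − 0.5182)·0.5182^2 = 0.4818·0.268504 = 0.129372

Final: 0.129372


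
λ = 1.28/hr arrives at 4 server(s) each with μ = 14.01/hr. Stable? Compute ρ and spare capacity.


Total capacity cμ = 4·14.01 = 56.04/hr
ρ = λ/(cμ) = 1.28/56.04 = 0.02284
Stable ⇔ ρ < 1: YES
Spare capacity = cμ − λ = 56.04 − 1.28 = 54.76/hr

Final: ρ = 0.02284; stable; margin = 54.76/hr


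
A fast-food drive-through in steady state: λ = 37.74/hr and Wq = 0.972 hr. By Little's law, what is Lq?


Lq = λWq = 37.74·0.972 = 36.6833

Final: 36.6833


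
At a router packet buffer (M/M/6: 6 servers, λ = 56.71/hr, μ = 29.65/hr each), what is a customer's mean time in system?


a = 1.9126; ρ = 0.3188; P₀ = 0.147522
Lq = P₀·a^c·ρ/(c!(1−ρ)²) = 0.006890
Wq = Lq/λ = 0.006890/56.71 = 0.0001215 hr
W = Wq + 1/μ = 0.0001215 + 0.03373 = 0.03385 hr

Final: 0.03385 hr


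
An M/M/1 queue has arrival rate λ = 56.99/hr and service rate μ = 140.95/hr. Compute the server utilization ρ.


ρ = λ/μ = 56.99/140.95 = 0.4043

Final: 0.4043


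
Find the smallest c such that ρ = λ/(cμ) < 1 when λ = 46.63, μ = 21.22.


Stability requires cμ > λ ⇔ c > λ/μ.
λ/μ = 46.63/21.22 = 2.1975
Minimum integer c = ⌊2.1975⌋ + 1 = 3
Check: 3·21.22 = 63.66 > 46.63, while 2·21.22 = 42.44 ≤ 46.63

Final: 3 servers


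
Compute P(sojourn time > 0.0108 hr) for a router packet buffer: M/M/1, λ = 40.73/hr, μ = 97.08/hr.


W ~ Exponential(μ−λ) for M/M/1.
μ − λ = 97.08 − 40.73 = 56.3500
P(W > t) = e^{−(μ−λ)t} = e^{−0.6086} = 0.544123

Final: 0.544123


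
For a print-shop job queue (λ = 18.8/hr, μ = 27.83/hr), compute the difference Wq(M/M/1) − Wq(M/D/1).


ρ = 18.8/27.83 = 0.6755
Wq(M/M/1) = ρ/(μ−λ) = 0.6755/9.03 = 0.07481 hr
Wq(M/D/1) = ρ/(2(μ−λ)) = 0.03740 hr
Savings = 0.07481 − 0.03740 = 0.03740 hr

Final: 0.03740 hr


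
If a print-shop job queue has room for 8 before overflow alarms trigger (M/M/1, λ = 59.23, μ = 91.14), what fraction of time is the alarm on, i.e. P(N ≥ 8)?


ρ = 59.23/91.14 = 0.6499
P(N ≥ n) = ρ^n = 0.6499^8 = 0.031817

Final: 0.031817


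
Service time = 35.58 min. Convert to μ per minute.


μ = 1/(service time) in consistent units.
1 minute = 1 min, so μ = 1/35.58 = 0.02811 per minute

Final: 0.02811 /min


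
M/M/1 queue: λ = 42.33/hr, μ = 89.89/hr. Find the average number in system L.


ρ = λ/μ = 42.33/89.89 = 0.4709
L = ρ/(1−ρ) = 0.4709/(1 − 0.4709) = 0.4709/0.5291 = 0.8900

Final: 0.8900


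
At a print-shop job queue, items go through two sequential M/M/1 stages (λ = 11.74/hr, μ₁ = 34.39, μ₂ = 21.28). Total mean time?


Each node sees arrival rate λ = 11.74/hr (tandem ⇒ throughput preserved).
W₁ = 1/(μ₁−λ) = 1/(34.39−11.74) = 0.04415 hr
W₂ = 1/(μ₂−λ) = 1/(21.28−11.74) = 0.10482 hr
W_total = W₁ + W₂ = 0.04415 + 0.10482 = 0.14897 hr

Final: 0.14897 hr


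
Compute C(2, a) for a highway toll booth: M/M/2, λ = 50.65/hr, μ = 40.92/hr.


a = λ/μ = 1.2378; ρ = a/2 = 0.6189
P₀ = 0.235414 (from M/M/c formula)
C(c,a) = [a^c/(c!(1−ρ))]·P₀ = [1.53210/(2·0.3811)]·0.235414
= 2.01005·0.235414 = 0.473195

Final: 0.473195


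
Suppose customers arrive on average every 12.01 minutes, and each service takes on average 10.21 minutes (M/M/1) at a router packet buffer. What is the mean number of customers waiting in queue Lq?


λ = 60/12.01 = 4.9958 /hr
μ = 60/10.21 = 5.8766 /hr
ρ = λ/μ = 4.9958/5.8766 = 0.8501
Lq = ρ²/(1−ρ) = 0.7227/0.1499 = 4.8221

Final: 4.8221


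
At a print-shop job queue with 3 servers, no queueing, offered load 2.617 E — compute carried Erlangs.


B(3,2.617) = 0.297868 (Erlang-B)
Carried load = a(1 − B) = 2.617·(1 − 0.297868) = 2.617·0.702132 = 1.8375 E

Final: 1.8375 Erlangs


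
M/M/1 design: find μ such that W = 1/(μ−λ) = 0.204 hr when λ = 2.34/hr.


W = 1/(μ−λ) ⇒ μ − λ = 1/W = 1/0.204 = 4.9020
μ = λ + 1/W = 2.34 + 4.9020 = 7.2420 per hr

Final: 7.2420 /hr


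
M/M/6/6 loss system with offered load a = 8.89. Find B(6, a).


B(c,a) = (a^c/c!) / Σ_{k=0}^{c} a^k/k!
a^6/6! = 685.611462
Σ terms (k=0..6): 1.00000 + 8.89000 + 39.51605 + 117.09923 + 260.25303 + 462.72990 + 685.61146 = 1575.099670
B = 685.611462/1575.099670 = 0.435281

Final: 0.435281


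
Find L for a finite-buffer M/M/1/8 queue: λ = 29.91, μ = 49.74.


ρ = 29.91/49.74 = 0.6013
L = ρ[1 − (K+1)ρ^K + Kρ^(K+1)] / [(1−ρ)(1−ρ^(K+1))]
Numerator: 0.6013·(1 − 9·0.017096 + 8·0.010280) = 0.558260
Denominator: (0.3987)·(0.989720) = 0.394575
L = 0.558260/0.394575 = 1.4148

Final: 1.4148


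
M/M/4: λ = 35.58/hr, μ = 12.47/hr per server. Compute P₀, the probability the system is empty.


a = λ/μ = 35.58/12.47 = 2.8532; ρ = a/c = 0.7133
Σ_{k=0}^{3} a^k/k! (terms k=0..3) = 1.00000 + 2.85325 + 4.07051 + 3.87139 = 11.79515
Tail: a^4/(4!(1−ρ)) = 66.27626/(24·0.2867) = 9.63246
P₀ = 1/(11.79515 + 9.63246) = 1/21.42761 = 0.046669

Final: 0.046669


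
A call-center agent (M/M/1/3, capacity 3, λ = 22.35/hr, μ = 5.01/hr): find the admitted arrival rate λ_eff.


ρ = 4.4611; P_K = (1−ρ)ρ^3/(1−ρ^4) = 0.777803
λ_eff = λ(1 − P_K) = 22.35·(1 − 0.777803) = 22.35·0.222197 = 4.9661 /hr

Final: 4.9661 /hr


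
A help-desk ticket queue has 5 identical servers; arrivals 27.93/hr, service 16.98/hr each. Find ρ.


ρ = λ/(cμ) = 27.93/(5·16.98) = 27.93/84.90 = 0.3290

Final: 0.3290


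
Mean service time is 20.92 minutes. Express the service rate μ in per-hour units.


μ = 1/(service time) in consistent units.
1 hour = 60 min, so μ = 60/20.92 = 2.8681 per hour

Final: 2.8681 /hr


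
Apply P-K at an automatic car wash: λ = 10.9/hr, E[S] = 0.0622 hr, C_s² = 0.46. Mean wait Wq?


ρ = λ·E[S] = 10.9·0.0622 = 0.6780
E[S²] = E[S]²(1+C_s²) = 0.0622²·(1+0.46) = 0.005649
Wq = λ·E[S²]/(2(1−ρ)) = 10.9·0.005649/(2·0.3220) = 0.09560 hr

Final: 0.09560 hr


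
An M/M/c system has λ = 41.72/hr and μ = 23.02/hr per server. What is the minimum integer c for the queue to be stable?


Stability requires cμ > λ ⇔ c > λ/μ.
λ/μ = 41.72/23.02 = 1.8123
Minimum integer c = ⌊1.8123⌋ + 1 = 2
Check: 2·23.02 = 46.04 > 41.72, while 1·23.02 = 23.02 ≤ 41.72

Final: 2 servers


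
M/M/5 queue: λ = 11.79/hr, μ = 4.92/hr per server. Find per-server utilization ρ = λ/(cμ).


ρ = λ/(cμ) = 11.79/(5·4.92) = 11.79/24.60 = 0.4793

Final: 0.4793


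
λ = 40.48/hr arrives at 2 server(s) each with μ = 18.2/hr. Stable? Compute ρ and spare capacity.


Total capacity cμ = 2·18.2 = 36.40/hr
ρ = λ/(cμ) = 40.48/36.40 = 1.1121
Stable ⇔ ρ < 1: NO
Spare capacity = cμ − λ = 36.40 − 40.48 = -4.08/hr

Final: ρ = 1.1121; unstable; margin = -4.08/hr


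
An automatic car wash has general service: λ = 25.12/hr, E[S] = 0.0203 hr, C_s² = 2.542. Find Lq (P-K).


ρ = λ·E[S] = 25.12·0.0203 = 0.5099
Lq = ρ²(1+C_s²)/(2(1−ρ)) = 0.2600·(1+2.542)/(2·0.4901)
= 0.2600·3.5420/0.9801 = 0.93972

Final: 0.93972


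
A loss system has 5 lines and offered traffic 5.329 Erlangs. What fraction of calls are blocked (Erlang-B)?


B(c,a) = (a^c/c!) / Σ_{k=0}^{c} a^k/k!
a^5/5! = 35.813549
Σ terms (k=0..5): 1.00000 + 5.32900 + 14.19912 + 25.22237 + 33.60250 + 35.81355 = 115.166544
B = 35.813549/115.166544 = 0.310972

Final: 0.310972


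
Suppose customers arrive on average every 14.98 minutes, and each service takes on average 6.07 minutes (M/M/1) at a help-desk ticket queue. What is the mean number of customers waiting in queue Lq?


λ = 60/14.98 = 4.0053 /hr
μ = 60/6.07 = 9.8847 /hr
ρ = λ/μ = 4.0053/9.8847 = 0.4052
Lq = ρ²/(1−ρ) = 0.1642/0.5948 = 0.2761

Final: 0.2761


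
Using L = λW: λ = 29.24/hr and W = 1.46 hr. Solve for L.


L = λW = 29.24·1.46 = 42.6904

Final: 42.6904


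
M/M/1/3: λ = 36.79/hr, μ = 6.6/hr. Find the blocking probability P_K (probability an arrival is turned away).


ρ = λ/μ = 36.79/6.6 = 5.5742
P_K = (1−ρ)ρ^K/(1−ρ^(K+1)) = (-4.5742·173.203856)/(1 − 965.480283)
= -792.276427/-964.480283 = 0.821454

Final: 0.821454


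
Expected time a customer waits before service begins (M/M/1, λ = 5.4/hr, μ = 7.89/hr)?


ρ = 5.4/7.89 = 0.6844
Wq = ρ/(μ−λ) = 0.6844/(7.89 − 5.4) = 0.6844/2.49 = 0.2749 hr

Final: 0.2749 hr


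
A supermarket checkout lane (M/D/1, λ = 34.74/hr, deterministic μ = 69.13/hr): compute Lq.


ρ = 34.74/69.13 = 0.5025
M/D/1: Lq = ρ²/(2(1−ρ)) = 0.2525/(2·0.4975) = 0.25382

Final: 0.25382


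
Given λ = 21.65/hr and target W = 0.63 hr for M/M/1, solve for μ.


W = 1/(μ−λ) ⇒ μ − λ = 1/W = 1/0.63 = 1.5873
μ = λ + 1/W = 21.65 + 1.5873 = 23.2373 per hr

Final: 23.2373 /hr


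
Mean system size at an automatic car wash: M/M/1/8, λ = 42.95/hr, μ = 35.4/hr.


ρ = 42.95/35.4 = 1.2133
L = ρ[1 − (K+1)ρ^K + Kρ^(K+1)] / [(1−ρ)(1−ρ^(K+1))]
Numerator: 1.2133·(1 − 9·4.695472 + 8·5.696907) = 5.236516
Denominator: (-0.2133)·(-4.696907) = 1.001742
L = 5.236516/1.001742 = 5.2274

Final: 5.2274


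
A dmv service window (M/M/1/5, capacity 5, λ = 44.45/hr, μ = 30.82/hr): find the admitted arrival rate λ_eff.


ρ = 1.4422; P_K = (1−ρ)ρ^5/(1−ρ^6) = 0.344967
λ_eff = λ(1 − P_K) = 44.45·(1 − 0.344967) = 44.45·0.655033 = 29.1162 /hr

Final: 29.1162 /hr


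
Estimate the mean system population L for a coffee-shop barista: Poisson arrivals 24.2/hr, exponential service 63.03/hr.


ρ = λ/μ = 24.2/63.03 = 0.3839
L = ρ/(1−ρ) = 0.3839/(1 − 0.3839) = 0.3839/0.6161 = 0.6232

Final: 0.6232


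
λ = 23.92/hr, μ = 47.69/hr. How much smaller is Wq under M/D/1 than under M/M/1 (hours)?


ρ = 23.92/47.69 = 0.5016
Wq(M/M/1) = ρ/(μ−λ) = 0.5016/23.77 = 0.02110 hr
Wq(M/D/1) = ρ/(2(μ−λ)) = 0.01055 hr
Savings = 0.02110 − 0.01055 = 0.01055 hr

Final: 0.01055 hr


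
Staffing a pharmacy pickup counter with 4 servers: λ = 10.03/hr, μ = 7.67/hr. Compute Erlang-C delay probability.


a = λ/μ = 1.3077; ρ = a/4 = 0.3269
P₀ = 0.269074 (from M/M/c formula)
C(c,a) = [a^c/(c!(1−ρ))]·P₀ = [2.92430/(24·0.6731)]·0.269074
= 0.18103·0.269074 = 0.048710

Final: 0.048710


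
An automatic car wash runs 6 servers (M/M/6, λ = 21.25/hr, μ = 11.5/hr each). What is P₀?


a = λ/μ = 21.25/11.5 = 1.8478; ρ = a/c = 0.3080
Σ_{k=0}^{5} a^k/k! (terms k=0..5) = 1.00000 + 1.84783 + 1.70723 + 1.05156 + 0.48577 + 0.17952 = 6.27191
Tail: a^6/(6!(1−ρ)) = 39.80765/(720·0.6920) = 0.07989
P₀ = 1/(6.27191 + 0.07989) = 1/6.35180 = 0.157436

Final: 0.157436


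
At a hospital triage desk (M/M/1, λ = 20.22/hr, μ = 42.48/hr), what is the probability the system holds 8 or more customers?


ρ = 20.22/42.48 = 0.4760
P(N ≥ n) = ρ^n = 0.4760^8 = 0.002635

Final: 0.002635


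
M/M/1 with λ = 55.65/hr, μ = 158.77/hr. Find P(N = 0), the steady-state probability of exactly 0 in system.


ρ = 55.65/158.77 = 0.3505
P_n = (1−ρ)·ρ^n = (1 − 0.3505)·0.3505^0 = 0.6495·1.000000 = 0.649493

Final: 0.649493


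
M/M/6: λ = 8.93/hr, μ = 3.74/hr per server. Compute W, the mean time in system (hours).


a = 2.3877; ρ = 0.3980; P₀ = 0.091445
Lq = P₀·a^c·ρ/(c!(1−ρ)²) = 0.02584
Wq = Lq/λ = 0.02584/8.93 = 0.002893 hr
W = Wq + 1/μ = 0.002893 + 0.26738 = 0.27027 hr

Final: 0.27027 hr


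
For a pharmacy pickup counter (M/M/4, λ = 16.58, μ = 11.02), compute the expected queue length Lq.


a = λ/μ = 1.5045; ρ = a/4 = 0.3761
P₀ = 0.219964
Lq = P₀·a^c·ρ / (c!·(1−ρ)²) = 0.219964·5.12403·0.3761/(24·0.38921)
= 0.04539

Final: 0.04539


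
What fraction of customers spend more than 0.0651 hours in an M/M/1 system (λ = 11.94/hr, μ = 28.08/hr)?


W ~ Exponential(μ−λ) for M/M/1.
μ − λ = 28.08 − 11.94 = 16.1400
P(W > t) = e^{−(μ−λ)t} = e^{−1.0507} = 0.349688

Final: 0.349688


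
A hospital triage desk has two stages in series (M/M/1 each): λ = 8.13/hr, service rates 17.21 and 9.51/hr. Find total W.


Each node sees arrival rate λ = 8.13/hr (tandem ⇒ throughput preserved).
W₁ = 1/(μ₁−λ) = 1/(17.21−8.13) = 0.11013 hr
W₂ = 1/(μ₂−λ) = 1/(9.51−8.13) = 0.72464 hr
W_total = W₁ + W₂ = 0.11013 + 0.72464 = 0.83477 hr

Final: 0.83477 hr


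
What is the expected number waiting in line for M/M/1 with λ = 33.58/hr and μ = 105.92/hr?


ρ = 33.58/105.92 = 0.3170
Lq = ρ²/(1−ρ) = 0.1005/0.6830 = 0.1472

Final: 0.1472


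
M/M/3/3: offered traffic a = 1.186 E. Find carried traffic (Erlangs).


B(3,1.186) = 0.087783 (Erlang-B)
Carried load = a(1 − B) = 1.186·(1 − 0.087783) = 1.186·0.912217 = 1.0819 E

Final: 1.0819 Erlangs


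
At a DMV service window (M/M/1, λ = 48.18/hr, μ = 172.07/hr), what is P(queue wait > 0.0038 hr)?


ρ = 48.18/172.07 = 0.2800
P(Wq > t) = ρ·e^{−(μ−λ)t} = 0.2800·e^{−0.4708}
= 0.2800·0.624514 = 0.174865

Final: 0.174865


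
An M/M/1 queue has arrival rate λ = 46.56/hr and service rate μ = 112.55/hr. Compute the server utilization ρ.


ρ = λ/μ = 46.56/112.55 = 0.4137

Final: 0.4137


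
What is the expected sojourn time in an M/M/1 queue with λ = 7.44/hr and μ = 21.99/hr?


W = 1/(μ−λ) = 1/(21.99 − 7.44) = 1/14.55 = 0.06873 hr

Final: 0.06873 hr


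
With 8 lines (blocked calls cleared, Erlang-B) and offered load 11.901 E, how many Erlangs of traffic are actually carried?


B(8,11.901) = 0.418897 (Erlang-B)
Carried load = a(1 − B) = 11.901·(1 − 0.418897) = 11.901·0.581103 = 6.9157 E

Final: 6.9157 Erlangs


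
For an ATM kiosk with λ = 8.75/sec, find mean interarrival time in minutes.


Mean interarrival time = 1/λ = 1/8.75 second = 0.11429 second
In minutes: 0.11429 × 0.0166667 = 0.001905 min

Final: 0.001905 min


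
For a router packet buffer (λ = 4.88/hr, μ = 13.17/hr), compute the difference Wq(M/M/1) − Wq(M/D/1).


ρ = 4.88/13.17 = 0.3705
Wq(M/M/1) = ρ/(μ−λ) = 0.3705/8.29 = 0.04470 hr
Wq(M/D/1) = ρ/(2(μ−λ)) = 0.02235 hr
Savings = 0.04470 − 0.02235 = 0.02235 hr

Final: 0.02235 hr


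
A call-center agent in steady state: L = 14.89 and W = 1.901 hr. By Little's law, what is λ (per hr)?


λ = L/W = 14.89/1.901 = 7.8327 /hr

Final: 7.8327 /hr


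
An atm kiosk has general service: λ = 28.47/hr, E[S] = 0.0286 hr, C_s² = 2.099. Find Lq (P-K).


ρ = λ·E[S] = 28.47·0.0286 = 0.8142
Lq = ρ²(1+C_s²)/(2(1−ρ)) = 0.6630·(1+2.099)/(2·0.1858)
= 0.6630·3.0990/0.3715 = 5.53033

Final: 5.53033


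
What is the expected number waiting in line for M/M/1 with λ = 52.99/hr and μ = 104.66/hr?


ρ = 52.99/104.66 = 0.5063
Lq = ρ²/(1−ρ) = 0.2563/0.4937 = 0.5192

Final: 0.5192


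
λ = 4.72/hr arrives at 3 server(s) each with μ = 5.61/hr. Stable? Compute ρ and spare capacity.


Total capacity cμ = 3·5.61 = 16.83/hr
ρ = λ/(cμ) = 4.72/16.83 = 0.2805
Stable ⇔ ρ < 1: YES
Spare capacity = cμ − λ = 16.83 − 4.72 = 12.11/hr

Final: ρ = 0.2805; stable; margin = 12.11/hr


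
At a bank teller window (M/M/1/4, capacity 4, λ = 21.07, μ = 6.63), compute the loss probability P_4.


ρ = λ/μ = 21.07/6.63 = 3.1780
P_K = (1−ρ)ρ^K/(1−ρ^(K+1)) = (-2.1780·102.000906)/(1 − 324.156725)
= -222.155819/-323.156725 = 0.687455

Final: 0.687455


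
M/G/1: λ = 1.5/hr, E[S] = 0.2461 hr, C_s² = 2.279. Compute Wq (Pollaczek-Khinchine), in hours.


ρ = λ·E[S] = 1.5·0.2461 = 0.3692
E[S²] = E[S]²(1+C_s²) = 0.2461²·(1+2.279) = 0.198593
Wq = λ·E[S²]/(2(1−ρ)) = 1.5·0.198593/(2·0.6308) = 0.23610 hr

Final: 0.23610 hr


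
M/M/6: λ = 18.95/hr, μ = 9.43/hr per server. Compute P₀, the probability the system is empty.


a = λ/μ = 18.95/9.43 = 2.0095; ρ = a/c = 0.3349
Σ_{k=0}^{5} a^k/k! (terms k=0..5) = 1.00000 + 2.00954 + 2.01913 + 1.35251 + 0.67948 + 0.27309 = 7.33376
Tail: a^6/(6!(1−ρ)) = 65.85445/(720·0.6651) = 0.13752
P₀ = 1/(7.33376 + 0.13752) = 1/7.47129 = 0.133846

Final: 0.133846


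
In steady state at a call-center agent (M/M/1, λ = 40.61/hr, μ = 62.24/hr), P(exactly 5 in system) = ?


ρ = 40.61/62.24 = 0.6525
P_n = (1−ρ)·ρ^n = (1 − 0.6525)·0.6525^5 = 0.3475·0.118254 = 0.041096

Final: 0.041096


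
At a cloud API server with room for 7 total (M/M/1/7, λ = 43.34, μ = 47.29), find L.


ρ = 43.34/47.29 = 0.9165
L = ρ[1 − (K+1)ρ^K + Kρ^(K+1)] / [(1−ρ)(1−ρ^(K+1))]
Numerator: 0.9165·(1 − 8·0.543047 + 7·0.497688) = 0.127792
Denominator: (0.08353)·(0.502312) = 0.041957
L = 0.127792/0.041957 = 3.0458

Final: 3.0458


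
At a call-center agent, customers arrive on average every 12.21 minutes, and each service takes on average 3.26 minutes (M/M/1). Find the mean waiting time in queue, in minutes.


λ = 60/12.21 = 4.9140 /hr
μ = 60/3.26 = 18.4049 /hr
ρ = λ/μ = 4.9140/18.4049 = 0.2670
Wq = ρ/(μ−λ) = 0.2670/(18.4049−4.9140) = 0.01979 hr
In minutes: 0.01979·60 = 1.187 min

Final: 1.187 min


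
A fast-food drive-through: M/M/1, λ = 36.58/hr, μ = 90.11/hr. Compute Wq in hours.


ρ = 36.58/90.11 = 0.4059
Wq = ρ/(μ−λ) = 0.4059/(90.11 − 36.58) = 0.4059/53.53 = 0.007584 hr

Final: 0.007584 hr


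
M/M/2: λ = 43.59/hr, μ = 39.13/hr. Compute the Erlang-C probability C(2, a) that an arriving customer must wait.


a = λ/μ = 1.1140; ρ = a/2 = 0.5570
P₀ = 0.284530 (from M/M/c formula)
C(c,a) = [a^c/(c!(1−ρ))]·P₀ = [1.24095/(2·0.4430)]·0.284530
= 1.40059·0.284530 = 0.398509

Final: 0.398509


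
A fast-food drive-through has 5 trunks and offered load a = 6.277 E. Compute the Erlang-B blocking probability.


B(c,a) = (a^c/c!) / Σ_{k=0}^{c} a^k/k!
a^5/5! = 81.204369
Σ terms (k=0..5): 1.00000 + 6.27700 + 19.70036 + 41.21973 + 64.68406 + 81.20437 = 214.085523
B = 81.204369/214.085523 = 0.379308

Final: 0.379308


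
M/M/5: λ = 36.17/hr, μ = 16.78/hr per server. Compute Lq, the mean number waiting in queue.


a = λ/μ = 2.1555; ρ = a/5 = 0.4311
P₀ = 0.114559
Lq = P₀·a^c·ρ / (c!·(1−ρ)²) = 0.114559·46.53533·0.4311/(120·0.32364)
= 0.05918

Final: 0.05918


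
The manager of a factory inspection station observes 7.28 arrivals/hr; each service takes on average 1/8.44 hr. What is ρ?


ρ = λ/μ = 7.28/8.44 = 0.8626

Final: 0.8626


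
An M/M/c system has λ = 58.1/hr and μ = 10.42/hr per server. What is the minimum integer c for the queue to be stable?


Stability requires cμ > λ ⇔ c > λ/μ.
λ/μ = 58.1/10.42 = 5.5758
Minimum integer c = ⌊5.5758⌋ + 1 = 6
Check: 6·10.42 = 62.52 > 58.1, while 5·10.42 = 52.10 ≤ 58.1

Final: 6 servers


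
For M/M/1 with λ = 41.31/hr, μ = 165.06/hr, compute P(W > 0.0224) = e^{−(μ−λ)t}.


W ~ Exponential(μ−λ) for M/M/1.
μ − λ = 165.06 − 41.31 = 123.7500
P(W > t) = e^{−(μ−λ)t} = e^{−2.7720} = 0.062537

Final: 0.062537


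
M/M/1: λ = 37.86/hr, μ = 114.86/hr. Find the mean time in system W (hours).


W = 1/(μ−λ) = 1/(114.86 − 37.86) = 1/77.00 = 0.01299 hr

Final: 0.01299 hr


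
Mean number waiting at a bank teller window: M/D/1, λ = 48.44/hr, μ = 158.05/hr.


ρ = 48.44/158.05 = 0.3065
M/D/1: Lq = ρ²/(2(1−ρ)) = 0.09393/(2·0.6935) = 0.06772

Final: 0.06772


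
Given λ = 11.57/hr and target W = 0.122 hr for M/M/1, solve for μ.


W = 1/(μ−λ) ⇒ μ − λ = 1/W = 1/0.122 = 8.1967
μ = λ + 1/W = 11.57 + 8.1967 = 19.7667 per hr

Final: 19.7667 /hr


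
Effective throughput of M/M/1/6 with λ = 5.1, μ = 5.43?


ρ = 0.9392; P_K = (1−ρ)ρ^6/(1−ρ^7) = 0.117437
λ_eff = λ(1 − P_K) = 5.1·(1 − 0.117437) = 5.1·0.882563 = 4.5011 /hr

Final: 4.5011 /hr


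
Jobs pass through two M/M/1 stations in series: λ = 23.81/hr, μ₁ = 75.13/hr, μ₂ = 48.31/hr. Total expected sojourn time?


Each node sees arrival rate λ = 23.81/hr (tandem ⇒ throughput preserved).
W₁ = 1/(μ₁−λ) = 1/(75.13−23.81) = 0.01949 hr
W₂ = 1/(μ₂−λ) = 1/(48.31−23.81) = 0.04082 hr
W_total = W₁ + W₂ = 0.01949 + 0.04082 = 0.06030 hr

Final: 0.06030 hr


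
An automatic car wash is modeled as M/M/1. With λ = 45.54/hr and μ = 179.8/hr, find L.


ρ = λ/μ = 45.54/179.8 = 0.2533
L = ρ/(1−ρ) = 0.2533/(1 − 0.2533) = 0.2533/0.7467 = 0.3392

Final: 0.3392


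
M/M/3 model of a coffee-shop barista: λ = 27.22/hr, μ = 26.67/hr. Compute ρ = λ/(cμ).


ρ = λ/(cμ) = 27.22/(3·26.67) = 27.22/80.01 = 0.3402

Final: 0.3402


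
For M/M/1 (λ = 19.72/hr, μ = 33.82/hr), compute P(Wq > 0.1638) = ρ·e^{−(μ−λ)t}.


ρ = 19.72/33.82 = 0.5831
P(Wq > t) = ρ·e^{−(μ−λ)t} = 0.5831·e^{−2.3096}
= 0.5831·0.099303 = 0.057902

Final: 0.057902


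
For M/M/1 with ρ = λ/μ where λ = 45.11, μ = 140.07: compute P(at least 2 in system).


ρ = 45.11/140.07 = 0.3221
P(N ≥ n) = ρ^n = 0.3221^2 = 0.103718

Final: 0.103718


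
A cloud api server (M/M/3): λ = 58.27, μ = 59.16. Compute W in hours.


a = 0.9850; ρ = 0.3283; P₀ = 0.369395
Lq = P₀·a^c·ρ/(c!(1−ρ)²) = 0.04281
Wq = Lq/λ = 0.04281/58.27 = 0.0007347 hr
W = Wq + 1/μ = 0.0007347 + 0.01690 = 0.01764 hr

Final: 0.01764 hr


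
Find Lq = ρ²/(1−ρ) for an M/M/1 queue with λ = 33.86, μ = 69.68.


ρ = 33.86/69.68 = 0.4859
Lq = ρ²/(1−ρ) = 0.2361/0.5141 = 0.4593

Final: 0.4593


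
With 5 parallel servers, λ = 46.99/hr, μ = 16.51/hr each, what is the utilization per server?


ρ = λ/(cμ) = 46.99/(5·16.51) = 46.99/82.55 = 0.5692

Final: 0.5692


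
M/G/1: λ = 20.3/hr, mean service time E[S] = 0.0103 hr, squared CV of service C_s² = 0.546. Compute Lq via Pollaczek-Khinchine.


ρ = λ·E[S] = 20.3·0.0103 = 0.2091
Lq = ρ²(1+C_s²)/(2(1−ρ)) = 0.04372·(1+0.546)/(2·0.7909)
= 0.04372·1.5460/1.5818 = 0.04273

Final: 0.04273


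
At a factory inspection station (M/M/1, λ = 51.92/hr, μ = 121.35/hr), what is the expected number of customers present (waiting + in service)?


ρ = λ/μ = 51.92/121.35 = 0.4279
L = ρ/(1−ρ) = 0.4279/(1 − 0.4279) = 0.4279/0.5721 = 0.7478

Final: 0.7478


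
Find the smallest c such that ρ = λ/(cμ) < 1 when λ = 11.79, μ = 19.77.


Stability requires cμ > λ ⇔ c > λ/μ.
λ/μ = 11.79/19.77 = 0.5964
Minimum integer c = ⌊0.5964⌋ + 1 = 1
Check: 1·19.77 = 19.77 > 11.79, while 0·19.77 = 0.00 ≤ 11.79

Final: 1 servers


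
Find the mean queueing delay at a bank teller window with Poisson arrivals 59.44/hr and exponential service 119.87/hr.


ρ = 59.44/119.87 = 0.4959
Wq = ρ/(μ−λ) = 0.4959/(119.87 − 59.44) = 0.4959/60.43 = 0.008206 hr

Final: 0.008206 hr


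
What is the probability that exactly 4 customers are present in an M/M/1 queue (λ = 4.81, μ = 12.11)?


ρ = 4.81/12.11 = 0.3972
P_n = (1−ρ)·ρ^n = (1 − 0.3972)·0.3972^4 = 0.6028·0.024889 = 0.015003

Final: 0.015003


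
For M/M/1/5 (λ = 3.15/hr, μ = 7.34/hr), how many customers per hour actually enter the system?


ρ = 0.4292; P_K = (1−ρ)ρ^5/(1−ρ^6) = 0.008362
λ_eff = λ(1 − P_K) = 3.15·(1 − 0.008362) = 3.15·0.991638 = 3.1237 /hr

Final: 3.1237 /hr


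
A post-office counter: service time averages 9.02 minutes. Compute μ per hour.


μ = 1/(service time) in consistent units.
1 hour = 60 min, so μ = 60/9.02 = 6.6519 per hour

Final: 6.6519 /hr


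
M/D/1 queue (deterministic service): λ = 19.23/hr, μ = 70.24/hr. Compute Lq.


ρ = 19.23/70.24 = 0.2738
M/D/1: Lq = ρ²/(2(1−ρ)) = 0.07495/(2·0.7262) = 0.05160

Final: 0.05160


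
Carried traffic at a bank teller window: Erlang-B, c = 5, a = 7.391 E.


B(5,7.391) = 0.447051 (Erlang-B)
Carried load = a(1 − B) = 7.391·(1 − 0.447051) = 7.391·0.552949 = 4.0868 E

Final: 4.0868 Erlangs


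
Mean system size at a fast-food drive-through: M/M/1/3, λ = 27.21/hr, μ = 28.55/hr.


ρ = 27.21/28.55 = 0.9531
L = ρ[1 − (K+1)ρ^K + Kρ^(K+1)] / [(1−ρ)(1−ρ^(K+1))]
Numerator: 0.9531·(1 − 4·0.865700 + 3·0.825068) = 0.011823
Denominator: (0.04694)·(0.174932) = 0.008210
L = 0.011823/0.008210 = 1.4399

Final: 1.4399


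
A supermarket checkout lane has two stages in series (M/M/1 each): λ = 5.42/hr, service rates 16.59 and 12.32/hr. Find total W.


Each node sees arrival rate λ = 5.42/hr (tandem ⇒ throughput preserved).
W₁ = 1/(μ₁−λ) = 1/(16.59−5.42) = 0.08953 hr
W₂ = 1/(μ₂−λ) = 1/(12.32−5.42) = 0.14493 hr
W_total = W₁ + W₂ = 0.08953 + 0.14493 = 0.23445 hr

Final: 0.23445 hr


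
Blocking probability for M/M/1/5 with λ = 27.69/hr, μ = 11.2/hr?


ρ = λ/μ = 27.69/11.2 = 2.4723
P_K = (1−ρ)ρ^K/(1−ρ^(K+1)) = (-1.4723·92.368665)/(1 − 228.365029)
= -135.996364/-227.365029 = 0.598141

Final: 0.598141


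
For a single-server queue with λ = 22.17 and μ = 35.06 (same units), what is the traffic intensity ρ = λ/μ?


ρ = λ/μ = 22.17/35.06 = 0.6323

Final: 0.6323


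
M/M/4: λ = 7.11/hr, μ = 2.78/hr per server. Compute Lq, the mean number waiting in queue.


a = λ/μ = 2.5576; ρ = a/4 = 0.6394
P₀ = 0.068682
Lq = P₀·a^c·ρ / (c!·(1−ρ)²) = 0.068682·42.78576·0.6394/(24·0.13004)
= 0.60202

Final: 0.60202


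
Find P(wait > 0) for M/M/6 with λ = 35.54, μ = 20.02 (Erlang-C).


a = λ/μ = 1.7752; ρ = a/6 = 0.2959
P₀ = 0.169325 (from M/M/c formula)
C(c,a) = [a^c/(c!(1−ρ))]·P₀ = [31.29825/(720·0.7041)]·0.169325
= 0.06174·0.169325 = 0.010453

Final: 0.010453


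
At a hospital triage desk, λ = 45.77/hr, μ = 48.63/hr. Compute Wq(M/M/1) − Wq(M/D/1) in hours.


ρ = 45.77/48.63 = 0.9412
Wq(M/M/1) = ρ/(μ−λ) = 0.9412/2.86 = 0.32909 hr
Wq(M/D/1) = ρ/(2(μ−λ)) = 0.16454 hr
Savings = 0.32909 − 0.16454 = 0.16454 hr

Final: 0.16454 hr


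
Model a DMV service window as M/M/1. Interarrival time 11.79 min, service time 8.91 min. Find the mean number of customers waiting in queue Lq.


λ = 60/11.79 = 5.0891 /hr
μ = 60/8.91 = 6.7340 /hr
ρ = λ/μ = 5.0891/6.7340 = 0.7557
Lq = ρ²/(1−ρ) = 0.5711/0.2443 = 2.3380

Final: 2.3380


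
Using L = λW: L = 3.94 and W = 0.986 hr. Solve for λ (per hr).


λ = L/W = 3.94/0.986 = 3.9959 /hr

Final: 3.9959 /hr


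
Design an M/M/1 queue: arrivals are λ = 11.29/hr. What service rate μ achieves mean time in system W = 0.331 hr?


W = 1/(μ−λ) ⇒ μ − λ = 1/W = 1/0.331 = 3.0211
μ = λ + 1/W = 11.29 + 3.0211 = 14.3111 per hr

Final: 14.3111 /hr


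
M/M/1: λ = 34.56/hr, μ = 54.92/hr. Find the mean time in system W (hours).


W = 1/(μ−λ) = 1/(54.92 − 34.56) = 1/20.36 = 0.04912 hr

Final: 0.04912 hr


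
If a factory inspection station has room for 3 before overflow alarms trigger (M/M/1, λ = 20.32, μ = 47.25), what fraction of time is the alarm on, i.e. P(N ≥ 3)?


ρ = 20.32/47.25 = 0.4301
P(N ≥ n) = ρ^n = 0.4301^3 = 0.079536

Final: 0.079536


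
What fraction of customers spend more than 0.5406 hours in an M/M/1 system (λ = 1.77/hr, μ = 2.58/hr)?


W ~ Exponential(μ−λ) for M/M/1.
μ − λ = 2.58 − 1.77 = 0.8100
P(W > t) = e^{−(μ−λ)t} = e^{−0.4379} = 0.645399

Final: 0.645399


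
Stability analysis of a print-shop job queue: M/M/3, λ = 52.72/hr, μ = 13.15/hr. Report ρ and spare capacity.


Total capacity cμ = 3·13.15 = 39.45/hr
ρ = λ/(cμ) = 52.72/39.45 = 1.3364
Stable ⇔ ρ < 1: NO
Spare capacity = cμ − λ = 39.45 − 52.72 = -13.27/hr

Final: ρ = 1.3364; unstable; margin = -13.27/hr


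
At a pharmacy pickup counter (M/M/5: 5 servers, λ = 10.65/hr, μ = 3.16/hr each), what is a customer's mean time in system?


a = 3.3703; ρ = 0.6741; P₀ = 0.030374
Lq = P₀·a^c·ρ/(c!(1−ρ)²) = 0.69828
Wq = Lq/λ = 0.69828/10.65 = 0.06557 hr
W = Wq + 1/μ = 0.06557 + 0.31646 = 0.38202 hr

Final: 0.38202 hr


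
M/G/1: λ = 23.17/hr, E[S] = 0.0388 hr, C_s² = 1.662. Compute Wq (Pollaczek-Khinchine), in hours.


ρ = λ·E[S] = 23.17·0.0388 = 0.8990
E[S²] = E[S]²(1+C_s²) = 0.0388²·(1+1.662) = 0.004007
Wq = λ·E[S²]/(2(1−ρ)) = 23.17·0.004007/(2·0.1010) = 0.45965 hr

Final: 0.45965 hr


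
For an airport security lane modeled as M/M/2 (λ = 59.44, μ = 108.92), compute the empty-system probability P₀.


a = λ/μ = 59.44/108.92 = 0.5457; ρ = a/c = 0.2729
Σ_{k=0}^{1} a^k/k! (terms k=0..1) = 1.00000 + 0.54572 = 1.54572
Tail: a^2/(2!(1−ρ)) = 0.29781/(2·0.7271) = 0.20478
P₀ = 1/(1.54572 + 0.20478) = 1/1.75051 = 0.571264

Final: 0.571264


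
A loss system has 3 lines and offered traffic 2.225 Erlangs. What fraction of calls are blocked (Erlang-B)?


B(c,a) = (a^c/c!) / Σ_{k=0}^{c} a^k/k!
a^3/3! = 1.835857
Σ terms (k=0..3): 1.00000 + 2.22500 + 2.47531 + 1.83586 = 7.536169
B = 1.835857/7.536169 = 0.243606

Final: 0.243606


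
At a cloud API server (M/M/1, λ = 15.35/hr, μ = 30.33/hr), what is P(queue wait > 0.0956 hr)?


ρ = 15.35/30.33 = 0.5061
P(Wq > t) = ρ·e^{−(μ−λ)t} = 0.5061·e^{−1.4321}
= 0.5061·0.238810 = 0.120862

Final: 0.120862


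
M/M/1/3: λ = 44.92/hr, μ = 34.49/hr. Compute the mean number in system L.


ρ = 44.92/34.49 = 1.3024
L = ρ[1 − (K+1)ρ^K + Kρ^(K+1)] / [(1−ρ)(1−ρ^(K+1))]
Numerator: 1.3024·(1 − 4·2.209224 + 3·2.877307) = 1.035448
Denominator: (-0.3024)·(-1.877307) = 0.567710
L = 1.035448/0.567710 = 1.8239

Final: 1.8239


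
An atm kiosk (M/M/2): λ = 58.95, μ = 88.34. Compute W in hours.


a = 0.6673; ρ = 0.3337; P₀ = 0.499639
Lq = P₀·a^c·ρ/(c!(1−ρ)²) = 0.08359
Wq = Lq/λ = 0.08359/58.95 = 0.001418 hr
W = Wq + 1/μ = 0.001418 + 0.01132 = 0.01274 hr

Final: 0.01274 hr


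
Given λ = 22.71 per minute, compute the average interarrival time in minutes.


Mean interarrival time = 1/λ = 1/22.71 minute = 0.04403 minute
In minutes: 0.04403 × 1 = 0.04403 min

Final: 0.04403 min


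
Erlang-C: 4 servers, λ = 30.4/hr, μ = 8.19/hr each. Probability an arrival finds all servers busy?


a = λ/μ = 3.7118; ρ = a/4 = 0.9280
P₀ = 0.007697 (from M/M/c formula)
C(c,a) = [a^c/(c!(1−ρ))]·P₀ = [189.82732/(24·0.07204)]·0.007697
= 109.79419·0.007697 = 0.845101

Final: 0.845101
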